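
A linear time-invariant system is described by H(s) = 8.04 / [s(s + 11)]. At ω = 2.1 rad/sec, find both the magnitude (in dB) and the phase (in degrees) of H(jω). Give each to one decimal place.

|j2.1 + 11| = √(2.1² + 11²) = 11.2
|j2.1| = 2.1
|H(j2.1)| = 8.04 / (11.2 × 2.1) = 0.34188
20 log₁₀(0.34188) = -9.32 dB
∠(j2.1 + 11) = arctan(2.1/11) = 10.81°
∠(j2.1) = 90.00°
∠H(j2.1) = − (10.81° + 90.00°) = -100.81°

|H| = -9.3 dB, ∠H = -100.8°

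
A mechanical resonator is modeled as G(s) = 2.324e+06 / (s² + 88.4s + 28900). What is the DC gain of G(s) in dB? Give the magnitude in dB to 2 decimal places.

38.11 dB

G(0) = 2.324e+06 / 28900 = 80.415
20 log₁₀(80.415) = 38.107 dB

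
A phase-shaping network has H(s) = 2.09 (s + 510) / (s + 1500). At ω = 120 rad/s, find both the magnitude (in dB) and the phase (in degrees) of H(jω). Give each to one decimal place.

|H| = -2.8 dB, ∠H = 8.7°

|j120 + 510| = √(120² + 510²) = 523.9
|j120 + 1500| = √(120² + 1500²) = 1505
|H(j120)| = 2.09 × 523.9 / 1505 = 0.72768
20 log₁₀(0.72768) = -2.76 dB
∠(j120 + 510) = arctan(120/510) = 13.24°
∠(j120 + 1500) = arctan(120/1500) = 4.57°
∠H(j120) = 13.24° − 4.57° = 8.67°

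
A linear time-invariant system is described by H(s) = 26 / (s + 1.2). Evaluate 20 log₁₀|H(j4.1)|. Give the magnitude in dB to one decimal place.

15.7 dB

|j4.1 + 1.2| = √(4.1² + 1.2²) = 4.272
|H(j4.1)| = 26 / 4.272 = 6.0861
20 log₁₀(6.0861) = 15.69 dB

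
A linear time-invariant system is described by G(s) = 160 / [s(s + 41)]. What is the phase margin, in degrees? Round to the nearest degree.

85°

Gain crossover: |G(jω)| = 1 at ω ≈ 3.89 rad/s.
∠G(j3.89) = −90° − arctan(3.89/41) ≈ -95.41°
PM = 180° + (-95.41°) = 84.59°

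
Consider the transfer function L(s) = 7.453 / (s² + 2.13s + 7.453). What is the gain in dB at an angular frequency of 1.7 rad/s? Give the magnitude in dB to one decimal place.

2.1 dB

|(j1.7)² + 2.13(j1.7) + 7.453| = |4.563 + j3.621| = 5.825
|L(j1.7)| = 7.453 / 5.825 = 1.2794
20 log₁₀(1.2794) = 2.14 dB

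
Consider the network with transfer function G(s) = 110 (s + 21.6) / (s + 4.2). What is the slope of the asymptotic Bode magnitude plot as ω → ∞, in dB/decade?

0 dB/decade

With 1 zero and 1 pole, the high-frequency asymptotic slope is 20 × (1 − 1) = 0 dB/decade.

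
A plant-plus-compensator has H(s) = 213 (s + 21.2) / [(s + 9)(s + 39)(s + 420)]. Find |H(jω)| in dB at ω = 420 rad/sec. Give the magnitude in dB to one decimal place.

|j420 + 21.2| = √(420² + 21.2²) = 420.5
|j420 + 9| = √(420² + 9²) = 420.1
|j420 + 39| = √(420² + 39²) = 421.8
|j420 + 420| = √(420² + 420²) = 594
|H(j420)| = 213 × 420.5 / (420.1 × 421.8 × 594) = 0.00085105
20 log₁₀(0.00085105) = -61.40 dB

-61.4 dB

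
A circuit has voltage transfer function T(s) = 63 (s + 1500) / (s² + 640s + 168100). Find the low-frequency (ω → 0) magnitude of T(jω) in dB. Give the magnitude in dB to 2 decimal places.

-5.00 dB

T(0) = 63 × 1500 / 168100 = 0.56217
20 log₁₀(0.56217) = -5.003 dB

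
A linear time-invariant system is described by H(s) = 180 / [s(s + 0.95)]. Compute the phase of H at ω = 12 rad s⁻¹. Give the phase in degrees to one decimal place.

-175.5°

∠(j12 + 0.95) = arctan(12/0.95) = 85.47°
∠(j12) = 90.00°
∠H(j12) = − (85.47° + 90.00°) = -175.47°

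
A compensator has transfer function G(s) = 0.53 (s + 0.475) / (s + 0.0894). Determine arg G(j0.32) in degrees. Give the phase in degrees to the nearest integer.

∠(j0.32 + 0.475) = arctan(0.32/0.475) = 33.97°
∠(j0.32 + 0.0894) = arctan(0.32/0.0894) = 74.39°
∠G(j0.32) = 33.97° − 74.39° = -40.42°

-40°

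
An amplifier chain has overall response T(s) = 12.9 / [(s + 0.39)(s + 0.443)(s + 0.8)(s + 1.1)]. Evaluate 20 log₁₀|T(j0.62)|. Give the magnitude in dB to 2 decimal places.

25.15 dB

|j0.62 + 0.39| = √(0.62² + 0.39²) = 0.7325
|j0.62 + 0.443| = √(0.62² + 0.443²) = 0.762
|j0.62 + 0.8| = √(0.62² + 0.8²) = 1.012
|j0.62 + 1.1| = √(0.62² + 1.1²) = 1.263
|T(j0.62)| = 12.9 / (0.7325 × 0.762 × 1.012 × 1.263) = 18.085
20 log₁₀(18.085) = 25.146 dB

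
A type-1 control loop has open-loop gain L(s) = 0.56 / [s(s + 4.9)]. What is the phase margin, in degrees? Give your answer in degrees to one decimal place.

Gain crossover: |L(jω)| = 1 at ω ≈ 0.114 rad/s.
∠L(j0.114) = −90° − arctan(0.114/4.9) ≈ -91.34°
PM = 180° + (-91.34°) = 88.66°

88.7°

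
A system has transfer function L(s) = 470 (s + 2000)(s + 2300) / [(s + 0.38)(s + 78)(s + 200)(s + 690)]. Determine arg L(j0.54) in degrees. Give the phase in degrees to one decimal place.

∠(j0.54 + 2000) = arctan(0.54/2000) = 0.02°
∠(j0.54 + 2300) = arctan(0.54/2300) = 0.01°
∠(j0.54 + 0.38) = arctan(0.54/0.38) = 54.87°
∠(j0.54 + 78) = arctan(0.54/78) = 0.40°
∠(j0.54 + 200) = arctan(0.54/200) = 0.15°
∠(j0.54 + 690) = arctan(0.54/690) = 0.04°
∠L(j0.54) = 0.02° + 0.01° − (54.87° + 0.40° + 0.15° + 0.04°) = -55.43°

-55.4°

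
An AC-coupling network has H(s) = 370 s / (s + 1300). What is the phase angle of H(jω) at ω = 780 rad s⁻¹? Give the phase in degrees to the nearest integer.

59°

∠(j780) = 90.00°
∠(j780 + 1300) = arctan(780/1300) = 30.96°
∠H(j780) = 90.00° − 30.96° = 59.04°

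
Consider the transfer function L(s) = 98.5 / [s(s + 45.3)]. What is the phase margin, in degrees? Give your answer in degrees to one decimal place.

87.3°

Gain crossover: |L(jω)| = 1 at ω ≈ 2.17 rad/s.
∠L(j2.17) = −90° − arctan(2.17/45.3) ≈ -92.74°
PM = 180° + (-92.74°) = 87.26°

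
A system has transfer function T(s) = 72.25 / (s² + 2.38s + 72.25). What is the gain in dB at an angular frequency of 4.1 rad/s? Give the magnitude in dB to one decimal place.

2.2 dB

|(j4.1)² + 2.38(j4.1) + 72.25| = |55.44 + j9.758| = 56.29
|T(j4.1)| = 72.25 / 56.29 = 1.2835
20 log₁₀(1.2835) = 2.17 dB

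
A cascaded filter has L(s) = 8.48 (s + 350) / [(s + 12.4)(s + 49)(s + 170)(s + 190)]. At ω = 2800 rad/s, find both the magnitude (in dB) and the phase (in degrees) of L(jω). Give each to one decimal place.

|j2800 + 350| = √(2800² + 350²) = 2822
|j2800 + 12.4| = √(2800² + 12.4²) = 2800
|j2800 + 49| = √(2800² + 49²) = 2800
|j2800 + 170| = √(2800² + 170²) = 2805
|j2800 + 190| = √(2800² + 190²) = 2806
|L(j2800)| = 8.48 × 2822 / (2800 × 2800 × 2805 × 2806) = 3.8763e-10
20 log₁₀(3.8763e-10) = -188.23 dB
∠(j2800 + 350) = arctan(2800/350) = 82.87°
∠(j2800 + 12.4) = arctan(2800/12.4) = 89.75°
∠(j2800 + 49) = arctan(2800/49) = 89.00°
∠(j2800 + 170) = arctan(2800/170) = 86.53°
∠(j2800 + 190) = arctan(2800/190) = 86.12°
∠L(j2800) = 82.87° − (89.75° + 89.00° + 86.53° + 86.12°) = -268.51°

|L| = -188.2 dB, ∠L = -268.5°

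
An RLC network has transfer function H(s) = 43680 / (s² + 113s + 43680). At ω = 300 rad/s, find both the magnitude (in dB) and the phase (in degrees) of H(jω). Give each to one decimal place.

|(j300)² + 113(j300) + 43680| = |-46320 + j33900| = 5.74e+04
|H(j300)| = 43680 / 5.74e+04 = 0.76098
20 log₁₀(0.76098) = -2.37 dB
∠[(j300)² + 113(j300) + 43680] = ∠[-46320 + j33900] = 143.80°
∠H(j300) = −143.80° = -143.80°

|H| = -2.4 dB, ∠H = -143.8°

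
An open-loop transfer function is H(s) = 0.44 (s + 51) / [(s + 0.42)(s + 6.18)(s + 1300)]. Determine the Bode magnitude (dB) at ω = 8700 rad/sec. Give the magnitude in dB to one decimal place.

-164.8 dB

|j8700 + 51| = √(8700² + 51²) = 8700
|j8700 + 0.42| = √(8700² + 0.42²) = 8700
|j8700 + 6.18| = √(8700² + 6.18²) = 8700
|j8700 + 1300| = √(8700² + 1300²) = 8797
|H(j8700)| = 0.44 × 8700 / (8700 × 8700 × 8797) = 5.7495e-09
20 log₁₀(5.7495e-09) = -164.81 dB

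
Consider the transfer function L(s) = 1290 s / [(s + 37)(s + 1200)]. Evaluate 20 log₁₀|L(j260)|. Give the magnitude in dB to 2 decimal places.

|j260| = 260
|j260 + 37| = √(260² + 37²) = 262.6
|j260 + 1200| = √(260² + 1200²) = 1228
|L(j260)| = 1290 × 260 / (262.6 × 1228) = 1.0401
20 log₁₀(1.0401) = 0.342 dB

0.34 dB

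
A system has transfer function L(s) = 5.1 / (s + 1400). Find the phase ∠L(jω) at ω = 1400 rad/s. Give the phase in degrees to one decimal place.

-45.0°

∠(j1400 + 1400) = arctan(1400/1400) = 45.00°
∠L(j1400) = −45.00° = -45.00°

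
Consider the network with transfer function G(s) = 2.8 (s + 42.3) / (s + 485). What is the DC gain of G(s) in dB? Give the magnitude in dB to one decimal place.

-12.2 dB

G(0) = 2.8 × 42.3 / 485 = 0.24421
20 log₁₀(0.24421) = -12.24 dB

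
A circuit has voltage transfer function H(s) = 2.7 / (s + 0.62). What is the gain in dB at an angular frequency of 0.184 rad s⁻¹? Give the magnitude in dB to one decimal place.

|j0.184 + 0.62| = √(0.184² + 0.62²) = 0.6467
|H(j0.184)| = 2.7 / 0.6467 = 4.1749
20 log₁₀(4.1749) = 12.41 dB

12.4 dB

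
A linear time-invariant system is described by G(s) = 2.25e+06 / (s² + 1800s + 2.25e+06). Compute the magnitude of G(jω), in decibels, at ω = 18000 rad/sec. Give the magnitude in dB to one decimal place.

|(j18000)² + 1800(j18000) + 2.25e+06| = |-3.2175e+08 + j3.24e+07| = 3.234e+08
|G(j18000)| = 2.25e+06 / 3.234e+08 = 0.0069578
20 log₁₀(0.0069578) = -43.15 dB

-43.2 dB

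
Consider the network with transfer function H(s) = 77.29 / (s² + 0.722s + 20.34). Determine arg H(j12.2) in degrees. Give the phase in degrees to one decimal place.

-176.1°

∠[(j12.2)² + 0.722(j12.2) + 20.34] = ∠[-128.5 + j8.8084] = 176.08°
∠H(j12.2) = −176.08° = -176.08°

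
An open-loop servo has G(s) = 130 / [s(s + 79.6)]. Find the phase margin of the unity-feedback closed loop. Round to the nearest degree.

89°

Gain crossover: |G(jω)| = 1 at ω ≈ 1.63 rad/sec.
∠G(j1.63) = −90° − arctan(1.63/79.6) ≈ -91.18°
PM = 180° + (-91.18°) = 88.82°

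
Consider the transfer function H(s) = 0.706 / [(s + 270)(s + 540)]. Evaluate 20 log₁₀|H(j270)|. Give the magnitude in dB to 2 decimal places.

-110.28 dB

|j270 + 270| = √(270² + 270²) = 381.8
|j270 + 540| = √(270² + 540²) = 603.7
|H(j270)| = 0.706 / (381.8 × 603.7) = 3.0625e-06
20 log₁₀(3.0625e-06) = -110.278 dB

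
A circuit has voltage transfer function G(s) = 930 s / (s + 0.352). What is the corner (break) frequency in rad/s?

0.352 rad/s

The single real pole at s = −0.352 gives a corner at ω = 0.352 rad/s.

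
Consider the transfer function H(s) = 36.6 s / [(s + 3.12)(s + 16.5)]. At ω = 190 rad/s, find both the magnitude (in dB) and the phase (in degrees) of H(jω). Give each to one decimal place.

|H| = -14.3 dB, ∠H = -84.1°

|j190| = 190
|j190 + 3.12| = √(190² + 3.12²) = 190
|j190 + 16.5| = √(190² + 16.5²) = 190.7
|H(j190)| = 36.6 × 190 / (190 × 190.7) = 0.19188
20 log₁₀(0.19188) = -14.34 dB
∠(j190) = 90.00°
∠(j190 + 3.12) = arctan(190/3.12) = 89.06°
∠(j190 + 16.5) = arctan(190/16.5) = 85.04°
∠H(j190) = 90.00° − (89.06° + 85.04°) = -84.10°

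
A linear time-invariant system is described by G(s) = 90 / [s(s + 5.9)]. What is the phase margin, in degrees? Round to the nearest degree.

34°

Gain crossover: |G(jω)| = 1 at ω ≈ 8.62 rad/s.
∠G(j8.62) = −90° − arctan(8.62/5.9) ≈ -145.60°
PM = 180° + (-145.60°) = 34.40°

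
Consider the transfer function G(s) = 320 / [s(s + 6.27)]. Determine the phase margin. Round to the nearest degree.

Gain crossover: |G(jω)| = 1 at ω ≈ 17.3 rad/s.
∠G(j17.3) = −90° − arctan(17.3/6.27) ≈ -160.13°
PM = 180° + (-160.13°) = 19.87°

20°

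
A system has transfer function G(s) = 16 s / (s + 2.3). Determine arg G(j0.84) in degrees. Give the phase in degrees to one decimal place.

69.9°

∠(j0.84) = 90.00°
∠(j0.84 + 2.3) = arctan(0.84/2.3) = 20.06°
∠G(j0.84) = 90.00° − 20.06° = 69.94°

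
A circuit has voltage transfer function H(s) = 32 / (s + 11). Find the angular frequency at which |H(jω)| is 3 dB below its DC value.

For a single-pole low-pass, the −3 dB point is at the pole: ω = 11 rad s⁻¹.

11 rad s⁻¹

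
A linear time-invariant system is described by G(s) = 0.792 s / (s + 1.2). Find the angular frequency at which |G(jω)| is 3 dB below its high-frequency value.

For a single-pole high-pass, the −3 dB point is at the pole: ω = 1.2 rad s⁻¹.

1.2 rad s⁻¹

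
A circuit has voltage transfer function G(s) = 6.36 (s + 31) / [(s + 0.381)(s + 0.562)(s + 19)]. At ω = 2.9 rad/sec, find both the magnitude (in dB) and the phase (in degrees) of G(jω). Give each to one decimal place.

|G| = 1.5 dB, ∠G = -164.9°

|j2.9 + 31| = √(2.9² + 31²) = 31.14
|j2.9 + 0.381| = √(2.9² + 0.381²) = 2.925
|j2.9 + 0.562| = √(2.9² + 0.562²) = 2.954
|j2.9 + 19| = √(2.9² + 19²) = 19.22
|G(j2.9)| = 6.36 × 31.14 / (2.925 × 2.954 × 19.22) = 1.1924
20 log₁₀(1.1924) = 1.53 dB
∠(j2.9 + 31) = arctan(2.9/31) = 5.34°
∠(j2.9 + 0.381) = arctan(2.9/0.381) = 82.52°
∠(j2.9 + 0.562) = arctan(2.9/0.562) = 79.03°
∠(j2.9 + 19) = arctan(2.9/19) = 8.68°
∠G(j2.9) = 5.34° − (82.52° + 79.03° + 8.68°) = -164.88°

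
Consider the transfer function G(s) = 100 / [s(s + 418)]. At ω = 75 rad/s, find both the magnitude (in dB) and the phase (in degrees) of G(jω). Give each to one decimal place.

|j75 + 418| = √(75² + 418²) = 424.7
|j75| = 75
|G(j75)| = 100 / (424.7 × 75) = 0.0031397
20 log₁₀(0.0031397) = -50.06 dB
∠(j75 + 418) = arctan(75/418) = 10.17°
∠(j75) = 90.00°
∠G(j75) = − (10.17° + 90.00°) = -100.17°

|G| = -50.1 dB, ∠G = -100.2°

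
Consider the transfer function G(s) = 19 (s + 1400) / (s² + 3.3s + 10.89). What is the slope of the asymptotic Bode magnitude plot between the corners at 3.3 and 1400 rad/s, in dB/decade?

-40 dB/decade

In this band the factors already past their corner are: complex pole pair at ωₙ ≈ 3.3; net slope = -40 dB/decade.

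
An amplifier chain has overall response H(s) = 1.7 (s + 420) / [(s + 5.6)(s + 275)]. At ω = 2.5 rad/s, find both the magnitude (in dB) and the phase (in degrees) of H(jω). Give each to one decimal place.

|H| = -7.5 dB, ∠H = -24.2 deg

|j2.5 + 420| = √(2.5² + 420²) = 420
|j2.5 + 5.6| = √(2.5² + 5.6²) = 6.133
|j2.5 + 275| = √(2.5² + 275²) = 275
|H(j2.5)| = 1.7 × 420 / (6.133 × 275) = 0.42335
20 log₁₀(0.42335) = -7.47 dB
∠(j2.5 + 420) = arctan(2.5/420) = 0.34°
∠(j2.5 + 5.6) = arctan(2.5/5.6) = 24.06°
∠(j2.5 + 275) = arctan(2.5/275) = 0.52°
∠H(j2.5) = 0.34° − (24.06° + 0.52°) = -24.24°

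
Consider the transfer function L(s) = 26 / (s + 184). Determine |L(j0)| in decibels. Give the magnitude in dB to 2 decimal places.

L(0) = 26 / 184 = 0.1413
20 log₁₀(0.1413) = -16.997 dB

-17.00 dB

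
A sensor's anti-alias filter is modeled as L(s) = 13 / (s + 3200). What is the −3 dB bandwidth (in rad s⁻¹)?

3200 rad s⁻¹

For a single-pole low-pass, the −3 dB point is at the pole: ω = 3200 rad s⁻¹.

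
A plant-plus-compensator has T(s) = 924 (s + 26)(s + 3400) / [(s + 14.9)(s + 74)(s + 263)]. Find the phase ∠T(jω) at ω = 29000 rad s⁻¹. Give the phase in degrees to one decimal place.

-96.0°

∠(j29000 + 26) = arctan(29000/26) = 89.95°
∠(j29000 + 3400) = arctan(29000/3400) = 83.31°
∠(j29000 + 14.9) = arctan(29000/14.9) = 89.97°
∠(j29000 + 74) = arctan(29000/74) = 89.85°
∠(j29000 + 263) = arctan(29000/263) = 89.48°
∠T(j29000) = 89.95° + 83.31° − (89.97° + 89.85° + 89.48°) = -96.04°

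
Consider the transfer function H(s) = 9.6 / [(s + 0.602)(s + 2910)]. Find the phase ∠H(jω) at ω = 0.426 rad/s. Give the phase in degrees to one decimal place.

∠(j0.426 + 0.602) = arctan(0.426/0.602) = 35.28°
∠(j0.426 + 2910) = arctan(0.426/2910) = 0.01°
∠H(j0.426) = − (35.28° + 0.01°) = -35.29°

-35.3°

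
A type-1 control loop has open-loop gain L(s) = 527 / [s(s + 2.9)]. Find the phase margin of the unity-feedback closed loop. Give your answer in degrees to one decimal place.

7.2°

Gain crossover: |L(jω)| = 1 at ω ≈ 22.9 rad/s.
∠L(j22.9) = −90° − arctan(22.9/2.9) ≈ -172.77°
PM = 180° + (-172.77°) = 7.23°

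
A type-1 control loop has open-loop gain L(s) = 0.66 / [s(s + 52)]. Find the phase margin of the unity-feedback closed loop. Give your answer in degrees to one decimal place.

Gain crossover: |L(jω)| = 1 at ω ≈ 0.0127 rad/s.
∠L(j0.0127) = −90° − arctan(0.0127/52) ≈ -90.01°
PM = 180° + (-90.01°) = 89.99°

90.0°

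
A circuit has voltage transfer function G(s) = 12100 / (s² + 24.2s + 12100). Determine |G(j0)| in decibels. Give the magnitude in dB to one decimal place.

G(0) = 12100 / 12100 = 1
20 log₁₀(1) = 0.00 dB

0.0 dB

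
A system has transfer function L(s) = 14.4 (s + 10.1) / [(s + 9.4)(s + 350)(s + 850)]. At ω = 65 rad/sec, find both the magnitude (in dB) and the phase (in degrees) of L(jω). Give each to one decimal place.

|L| = -86.5 dB, ∠L = -15.5°

|j65 + 10.1| = √(65² + 10.1²) = 65.78
|j65 + 9.4| = √(65² + 9.4²) = 65.68
|j65 + 350| = √(65² + 350²) = 356
|j65 + 850| = √(65² + 850²) = 852.5
|L(j65)| = 14.4 × 65.78 / (65.68 × 356 × 852.5) = 4.7526e-05
20 log₁₀(4.7526e-05) = -86.46 dB
∠(j65 + 10.1) = arctan(65/10.1) = 81.17°
∠(j65 + 9.4) = arctan(65/9.4) = 81.77°
∠(j65 + 350) = arctan(65/350) = 10.52°
∠(j65 + 850) = arctan(65/850) = 4.37°
∠L(j65) = 81.17° − (81.77° + 10.52° + 4.37°) = -15.50°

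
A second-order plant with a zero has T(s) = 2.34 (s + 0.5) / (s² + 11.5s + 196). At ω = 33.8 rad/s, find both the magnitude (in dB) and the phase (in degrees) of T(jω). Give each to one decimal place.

|j33.8 + 0.5| = √(33.8² + 0.5²) = 33.8
|(j33.8)² + 11.5(j33.8) + 196| = |-946.44 + j388.7| = 1023
|T(j33.8)| = 2.34 × 33.8 / 1023 = 0.077311
20 log₁₀(0.077311) = -22.24 dB
∠(j33.8 + 0.5) = arctan(33.8/0.5) = 89.15°
∠[(j33.8)² + 11.5(j33.8) + 196] = ∠[-946.44 + j388.7] = 157.67°
∠T(j33.8) = 89.15° − 157.67° = -68.52°

|T| = -22.2 dB, ∠T = -68.5°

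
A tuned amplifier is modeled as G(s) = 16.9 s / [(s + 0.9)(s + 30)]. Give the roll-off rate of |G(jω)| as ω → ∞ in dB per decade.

With 1 zero and 2 poles, the high-frequency asymptotic slope is 20 × (1 − 2) = -20 dB/decade.

-20 dB/decade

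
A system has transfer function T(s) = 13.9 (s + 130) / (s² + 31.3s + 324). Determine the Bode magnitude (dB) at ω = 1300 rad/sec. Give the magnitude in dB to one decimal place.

|j1300 + 130| = √(1300² + 130²) = 1306
|(j1300)² + 31.3(j1300) + 324| = |-1.6897e+06 + j40690| = 1.69e+06
|T(j1300)| = 13.9 × 1306 / 1.69e+06 = 0.010745
20 log₁₀(0.010745) = -39.38 dB

-39.4 dB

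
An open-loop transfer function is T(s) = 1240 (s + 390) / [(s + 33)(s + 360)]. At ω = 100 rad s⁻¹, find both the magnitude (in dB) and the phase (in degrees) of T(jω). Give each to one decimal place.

|j100 + 390| = √(100² + 390²) = 402.6
|j100 + 33| = √(100² + 33²) = 105.3
|j100 + 360| = √(100² + 360²) = 373.6
|T(j100)| = 1240 × 402.6 / (105.3 × 373.6) = 12.689
20 log₁₀(12.689) = 22.07 dB
∠(j100 + 390) = arctan(100/390) = 14.38°
∠(j100 + 33) = arctan(100/33) = 71.74°
∠(j100 + 360) = arctan(100/360) = 15.52°
∠T(j100) = 14.38° − (71.74° + 15.52°) = -72.88°

|T| = 22.1 dB, ∠T = -72.9°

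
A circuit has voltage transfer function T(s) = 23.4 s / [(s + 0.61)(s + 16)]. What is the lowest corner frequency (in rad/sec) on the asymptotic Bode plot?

0.61 rad/sec

Break frequencies occur at each pole and zero magnitude: 0.61 rad/sec, 16 rad/sec.
The lowest is 0.61 rad/sec.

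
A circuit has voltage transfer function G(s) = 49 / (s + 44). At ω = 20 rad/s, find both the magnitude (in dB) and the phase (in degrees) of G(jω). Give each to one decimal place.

|G| = 0.1 dB, ∠G = -24.4°

|j20 + 44| = √(20² + 44²) = 48.33
|G(j20)| = 49 / 48.33 = 1.0138
20 log₁₀(1.0138) = 0.12 dB
∠(j20 + 44) = arctan(20/44) = 24.44°
∠G(j20) = −24.44° = -24.44°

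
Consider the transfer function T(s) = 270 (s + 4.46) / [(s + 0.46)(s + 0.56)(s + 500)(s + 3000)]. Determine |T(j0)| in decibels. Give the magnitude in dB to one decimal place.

-50.1 dB

T(0) = 270 × 4.46 / (0.46 × 0.56 × 500 × 3000) = 0.0031165
20 log₁₀(0.0031165) = -50.13 dB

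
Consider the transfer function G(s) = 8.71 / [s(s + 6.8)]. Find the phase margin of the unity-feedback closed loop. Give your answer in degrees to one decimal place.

Gain crossover: |G(jω)| = 1 at ω ≈ 1.26 rad s⁻¹.
∠G(j1.26) = −90° − arctan(1.26/6.8) ≈ -100.49°
PM = 180° + (-100.49°) = 79.51°

79.5°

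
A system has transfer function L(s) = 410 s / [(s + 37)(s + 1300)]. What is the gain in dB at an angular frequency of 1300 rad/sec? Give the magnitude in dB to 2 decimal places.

-13.04 dB

|j1300| = 1300
|j1300 + 37| = √(1300² + 37²) = 1301
|j1300 + 1300| = √(1300² + 1300²) = 1838
|L(j1300)| = 410 × 1300 / (1301 × 1838) = 0.22292
20 log₁₀(0.22292) = -13.037 dB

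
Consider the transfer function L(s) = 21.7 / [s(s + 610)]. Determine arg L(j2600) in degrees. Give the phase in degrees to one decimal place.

-166.8°

∠(j2600 + 610) = arctan(2600/610) = 76.80°
∠(j2600) = 90.00°
∠L(j2600) = − (76.80° + 90.00°) = -166.80°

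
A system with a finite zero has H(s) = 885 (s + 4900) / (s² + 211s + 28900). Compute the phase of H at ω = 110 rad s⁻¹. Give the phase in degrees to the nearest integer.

∠(j110 + 4900) = arctan(110/4900) = 1.29°
∠[(j110)² + 211(j110) + 28900] = ∠[16800 + j23210] = 54.10°
∠H(j110) = 1.29° − 54.10° = -52.82°

-53 deg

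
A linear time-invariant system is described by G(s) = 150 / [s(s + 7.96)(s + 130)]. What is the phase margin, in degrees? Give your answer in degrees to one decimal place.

88.9°

Gain crossover: |G(jω)| = 1 at ω ≈ 0.145 rad/sec.
∠G(j0.145) = −90° − arctan(0.145/7.96) − arctan(0.145/130) ≈ -91.11°
PM = 180° + (-91.11°) = 88.89°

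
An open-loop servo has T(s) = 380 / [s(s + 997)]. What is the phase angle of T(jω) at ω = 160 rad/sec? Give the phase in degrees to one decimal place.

∠(j160 + 997) = arctan(160/997) = 9.12°
∠(j160) = 90.00°
∠T(j160) = − (9.12° + 90.00°) = -99.12°

-99.1 deg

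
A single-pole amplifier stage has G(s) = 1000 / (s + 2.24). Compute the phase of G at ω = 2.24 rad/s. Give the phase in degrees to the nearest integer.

-45°

∠(j2.24 + 2.24) = arctan(2.24/2.24) = 45.00°
∠G(j2.24) = −45.00° = -45.00°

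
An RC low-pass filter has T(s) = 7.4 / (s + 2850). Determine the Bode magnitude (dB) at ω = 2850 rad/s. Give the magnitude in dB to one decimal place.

|j2850 + 2850| = √(2850² + 2850²) = 4031
|T(j2850)| = 7.4 / 4031 = 0.001836
20 log₁₀(0.001836) = -54.72 dB

-54.7 dB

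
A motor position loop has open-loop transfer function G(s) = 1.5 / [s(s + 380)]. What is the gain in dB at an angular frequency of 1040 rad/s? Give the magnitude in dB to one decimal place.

|j1040 + 380| = √(1040² + 380²) = 1107
|j1040| = 1040
|G(j1040)| = 1.5 / (1107 × 1040) = 1.3026e-06
20 log₁₀(1.3026e-06) = -117.70 dB

-117.7 dB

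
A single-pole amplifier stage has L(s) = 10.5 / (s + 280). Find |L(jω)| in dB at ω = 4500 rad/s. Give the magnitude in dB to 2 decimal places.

|j4500 + 280| = √(4500² + 280²) = 4509
|L(j4500)| = 10.5 / 4509 = 0.0023288
20 log₁₀(0.0023288) = -52.657 dB

-52.66 dB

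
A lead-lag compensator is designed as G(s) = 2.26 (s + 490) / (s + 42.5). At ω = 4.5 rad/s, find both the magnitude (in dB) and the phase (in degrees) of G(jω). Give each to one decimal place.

|j4.5 + 490| = √(4.5² + 490²) = 490
|j4.5 + 42.5| = √(4.5² + 42.5²) = 42.74
|G(j4.5)| = 2.26 × 490 / 42.74 = 25.913
20 log₁₀(25.913) = 28.27 dB
∠(j4.5 + 490) = arctan(4.5/490) = 0.53°
∠(j4.5 + 42.5) = arctan(4.5/42.5) = 6.04°
∠G(j4.5) = 0.53° − 6.04° = -5.52°

|G| = 28.3 dB, ∠G = -5.5°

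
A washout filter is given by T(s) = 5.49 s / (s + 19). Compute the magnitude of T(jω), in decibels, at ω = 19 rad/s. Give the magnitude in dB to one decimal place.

11.8 dB

|j19| = 19
|j19 + 19| = √(19² + 19²) = 26.87
|T(j19)| = 5.49 × 19 / 26.87 = 3.882
20 log₁₀(3.882) = 11.78 dB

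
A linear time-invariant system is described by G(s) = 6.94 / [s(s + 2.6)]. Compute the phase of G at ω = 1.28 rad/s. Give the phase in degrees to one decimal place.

∠(j1.28 + 2.6) = arctan(1.28/2.6) = 26.21°
∠(j1.28) = 90.00°
∠G(j1.28) = − (26.21° + 90.00°) = -116.21°

-116.2°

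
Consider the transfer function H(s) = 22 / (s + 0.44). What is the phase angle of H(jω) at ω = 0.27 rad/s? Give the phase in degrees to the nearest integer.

-32°

∠(j0.27 + 0.44) = arctan(0.27/0.44) = 31.53°
∠H(j0.27) = −31.53° = -31.53°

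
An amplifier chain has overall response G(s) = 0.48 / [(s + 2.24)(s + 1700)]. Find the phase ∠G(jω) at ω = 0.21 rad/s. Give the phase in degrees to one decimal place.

∠(j0.21 + 2.24) = arctan(0.21/2.24) = 5.36°
∠(j0.21 + 1700) = arctan(0.21/1700) = 0.01°
∠G(j0.21) = − (5.36° + 0.01°) = -5.36°

-5.4 deg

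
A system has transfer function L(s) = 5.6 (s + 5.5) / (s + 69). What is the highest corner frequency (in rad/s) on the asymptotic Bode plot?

Break frequencies occur at each pole and zero magnitude: 5.5 rad/s, 69 rad/s.
The highest is 69 rad/s.

69 rad/s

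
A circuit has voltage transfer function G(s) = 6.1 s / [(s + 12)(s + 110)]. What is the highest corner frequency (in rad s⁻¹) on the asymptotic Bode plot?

110 rad s⁻¹

Break frequencies occur at each pole and zero magnitude: 12 rad s⁻¹, 110 rad s⁻¹.
The highest is 110 rad s⁻¹.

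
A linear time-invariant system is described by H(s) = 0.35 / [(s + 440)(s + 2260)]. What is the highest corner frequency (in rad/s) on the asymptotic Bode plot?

2260 rad/s

Break frequencies occur at each pole and zero magnitude: 440 rad/s, 2260 rad/s.
The highest is 2260 rad/s.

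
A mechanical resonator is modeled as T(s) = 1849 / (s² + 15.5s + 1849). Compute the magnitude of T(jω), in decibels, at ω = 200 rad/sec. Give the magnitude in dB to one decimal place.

|(j200)² + 15.5(j200) + 1849| = |-38151 + j3100| = 3.828e+04
|T(j200)| = 1849 / 3.828e+04 = 0.048306
20 log₁₀(0.048306) = -26.32 dB

-26.3 dB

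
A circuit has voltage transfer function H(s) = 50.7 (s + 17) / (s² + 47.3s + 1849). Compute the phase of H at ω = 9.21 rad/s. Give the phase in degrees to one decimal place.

∠(j9.21 + 17) = arctan(9.21/17) = 28.45°
∠[(j9.21)² + 47.3(j9.21) + 1849] = ∠[1764.2 + j435.63] = 13.87°
∠H(j9.21) = 28.45° − 13.87° = 14.58°

14.6°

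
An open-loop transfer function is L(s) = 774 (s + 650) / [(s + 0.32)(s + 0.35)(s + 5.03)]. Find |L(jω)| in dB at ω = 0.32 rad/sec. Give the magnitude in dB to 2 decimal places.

113.35 dB

|j0.32 + 650| = √(0.32² + 650²) = 650
|j0.32 + 0.32| = √(0.32² + 0.32²) = 0.4525
|j0.32 + 0.35| = √(0.32² + 0.35²) = 0.4742
|j0.32 + 5.03| = √(0.32² + 5.03²) = 5.04
|L(j0.32)| = 774 × 650 / (0.4525 × 0.4742 × 5.04) = 4.651e+05
20 log₁₀(4.651e+05) = 113.351 dB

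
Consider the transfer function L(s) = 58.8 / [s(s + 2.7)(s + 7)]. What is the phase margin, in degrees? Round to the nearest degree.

Gain crossover: |L(jω)| = 1 at ω ≈ 2.27 rad/s.
∠L(j2.27) = −90° − arctan(2.27/2.7) − arctan(2.27/7) ≈ -147.96°
PM = 180° + (-147.96°) = 32.04°

32°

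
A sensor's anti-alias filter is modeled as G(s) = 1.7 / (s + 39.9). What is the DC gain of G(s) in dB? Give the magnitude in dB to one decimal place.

-27.4 dB

G(0) = 1.7 / 39.9 = 0.042607
20 log₁₀(0.042607) = -27.41 dB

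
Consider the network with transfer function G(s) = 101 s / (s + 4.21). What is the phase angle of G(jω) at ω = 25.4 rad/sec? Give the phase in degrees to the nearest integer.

9°

∠(j25.4) = 90.00°
∠(j25.4 + 4.21) = arctan(25.4/4.21) = 80.59°
∠G(j25.4) = 90.00° − 80.59° = 9.41°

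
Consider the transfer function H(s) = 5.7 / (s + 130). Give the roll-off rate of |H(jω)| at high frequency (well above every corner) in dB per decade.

With 0 zeros and 1 pole, the high-frequency asymptotic slope is 20 × (0 − 1) = -20 dB/decade.

-20 dB/decade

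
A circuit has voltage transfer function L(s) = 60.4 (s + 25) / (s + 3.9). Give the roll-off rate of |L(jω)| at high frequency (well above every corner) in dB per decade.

0 dB/decade

With 1 zero and 1 pole, the high-frequency asymptotic slope is 20 × (1 − 1) = 0 dB/decade.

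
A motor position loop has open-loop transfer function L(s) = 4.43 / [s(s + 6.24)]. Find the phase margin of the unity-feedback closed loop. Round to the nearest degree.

84 deg

Gain crossover: |L(jω)| = 1 at ω ≈ 0.705 rad/sec.
∠L(j0.705) = −90° − arctan(0.705/6.24) ≈ -96.45°
PM = 180° + (-96.45°) = 83.55°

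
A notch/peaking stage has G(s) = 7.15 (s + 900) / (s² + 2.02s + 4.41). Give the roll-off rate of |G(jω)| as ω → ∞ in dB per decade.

With 1 zero and 2 poles, the high-frequency asymptotic slope is 20 × (1 − 2) = -20 dB/decade.

-20 dB/decade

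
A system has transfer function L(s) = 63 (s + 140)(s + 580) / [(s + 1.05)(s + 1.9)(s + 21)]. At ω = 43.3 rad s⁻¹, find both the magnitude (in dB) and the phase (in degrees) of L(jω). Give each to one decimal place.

|L| = 35.5 dB, ∠L = -218.8°

|j43.3 + 140| = √(43.3² + 140²) = 146.5
|j43.3 + 580| = √(43.3² + 580²) = 581.6
|j43.3 + 1.05| = √(43.3² + 1.05²) = 43.31
|j43.3 + 1.9| = √(43.3² + 1.9²) = 43.34
|j43.3 + 21| = √(43.3² + 21²) = 48.12
|L(j43.3)| = 63 × 146.5 × 581.6 / (43.31 × 43.34 × 48.12) = 59.438
20 log₁₀(59.438) = 35.48 dB
∠(j43.3 + 140) = arctan(43.3/140) = 17.19°
∠(j43.3 + 580) = arctan(43.3/580) = 4.27°
∠(j43.3 + 1.05) = arctan(43.3/1.05) = 88.61°
∠(j43.3 + 1.9) = arctan(43.3/1.9) = 87.49°
∠(j43.3 + 21) = arctan(43.3/21) = 64.13°
∠L(j43.3) = 17.19° + 4.27° − (88.61° + 87.49° + 64.13°) = -218.77°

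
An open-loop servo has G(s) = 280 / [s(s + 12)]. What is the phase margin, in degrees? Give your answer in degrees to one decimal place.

39.2°

Gain crossover: |G(jω)| = 1 at ω ≈ 14.7 rad/s.
∠G(j14.7) = −90° − arctan(14.7/12) ≈ -140.84°
PM = 180° + (-140.84°) = 39.16°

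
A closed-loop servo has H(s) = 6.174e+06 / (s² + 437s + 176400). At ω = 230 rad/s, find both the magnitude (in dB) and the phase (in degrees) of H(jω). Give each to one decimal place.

|(j230)² + 437(j230) + 176400| = |1.235e+05 + j1.0051e+05| = 1.592e+05
|H(j230)| = 6.174e+06 / 1.592e+05 = 38.774
20 log₁₀(38.774) = 31.77 dB
∠[(j230)² + 437(j230) + 176400] = ∠[1.235e+05 + j1.0051e+05] = 39.14°
∠H(j230) = −39.14° = -39.14°

|H| = 31.8 dB, ∠H = -39.1°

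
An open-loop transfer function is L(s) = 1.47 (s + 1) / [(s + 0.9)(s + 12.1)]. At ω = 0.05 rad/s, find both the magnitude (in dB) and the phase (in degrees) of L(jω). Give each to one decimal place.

|j0.05 + 1| = √(0.05² + 1²) = 1.001
|j0.05 + 0.9| = √(0.05² + 0.9²) = 0.9014
|j0.05 + 12.1| = √(0.05² + 12.1²) = 12.1
|L(j0.05)| = 1.47 × 1.001 / (0.9014 × 12.1) = 0.13495
20 log₁₀(0.13495) = -17.40 dB
∠(j0.05 + 1) = arctan(0.05/1) = 2.86°
∠(j0.05 + 0.9) = arctan(0.05/0.9) = 3.18°
∠(j0.05 + 12.1) = arctan(0.05/12.1) = 0.24°
∠L(j0.05) = 2.86° − (3.18° + 0.24°) = -0.55°

|L| = -17.4 dB, ∠L = -0.6°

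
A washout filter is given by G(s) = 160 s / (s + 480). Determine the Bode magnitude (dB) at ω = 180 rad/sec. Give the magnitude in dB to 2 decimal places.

34.99 dB

|j180| = 180
|j180 + 480| = √(180² + 480²) = 512.6
|G(j180)| = 160 × 180 / 512.6 = 56.18
20 log₁₀(56.18) = 34.992 dB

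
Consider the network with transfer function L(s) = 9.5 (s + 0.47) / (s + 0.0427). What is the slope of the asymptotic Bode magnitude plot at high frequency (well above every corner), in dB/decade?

0 dB/decade

With 1 zero and 1 pole, the high-frequency asymptotic slope is 20 × (1 − 1) = 0 dB/decade.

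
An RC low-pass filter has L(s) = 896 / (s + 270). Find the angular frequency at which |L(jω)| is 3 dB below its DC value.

For a single-pole low-pass, the −3 dB point is at the pole: ω = 270 rad s⁻¹.

270 rad s⁻¹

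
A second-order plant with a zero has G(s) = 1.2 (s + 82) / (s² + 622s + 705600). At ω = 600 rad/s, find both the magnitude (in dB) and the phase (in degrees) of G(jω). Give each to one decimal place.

|G| = -56.9 dB, ∠G = 35.0°

|j600 + 82| = √(600² + 82²) = 605.6
|(j600)² + 622(j600) + 705600| = |3.456e+05 + j3.732e+05| = 5.086e+05
|G(j600)| = 1.2 × 605.6 / 5.086e+05 = 0.0014287
20 log₁₀(0.0014287) = -56.90 dB
∠(j600 + 82) = arctan(600/82) = 82.22°
∠[(j600)² + 622(j600) + 705600] = ∠[3.456e+05 + j3.732e+05] = 47.20°
∠G(j600) = 82.22° − 47.20° = 35.02°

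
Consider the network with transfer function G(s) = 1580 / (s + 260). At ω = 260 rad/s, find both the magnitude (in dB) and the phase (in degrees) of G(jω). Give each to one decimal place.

|j260 + 260| = √(260² + 260²) = 367.7
|G(j260)| = 1580 / 367.7 = 4.297
20 log₁₀(4.297) = 12.66 dB
∠(j260 + 260) = arctan(260/260) = 45.00°
∠G(j260) = −45.00° = -45.00°

|G| = 12.7 dB, ∠G = -45.0°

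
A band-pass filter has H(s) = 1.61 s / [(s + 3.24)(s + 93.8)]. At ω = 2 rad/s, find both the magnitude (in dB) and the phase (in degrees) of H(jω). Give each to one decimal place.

|j2| = 2
|j2 + 3.24| = √(2² + 3.24²) = 3.808
|j2 + 93.8| = √(2² + 93.8²) = 93.82
|H(j2)| = 1.61 × 2 / (3.808 × 93.82) = 0.0090138
20 log₁₀(0.0090138) = -40.90 dB
∠(j2) = 90.00°
∠(j2 + 3.24) = arctan(2/3.24) = 31.69°
∠(j2 + 93.8) = arctan(2/93.8) = 1.22°
∠H(j2) = 90.00° − (31.69° + 1.22°) = 57.09°

|H| = -40.9 dB, ∠H = 57.1°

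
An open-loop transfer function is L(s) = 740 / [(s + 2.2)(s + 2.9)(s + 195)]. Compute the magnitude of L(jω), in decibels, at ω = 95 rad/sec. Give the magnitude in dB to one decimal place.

-68.5 dB

|j95 + 2.2| = √(95² + 2.2²) = 95.03
|j95 + 2.9| = √(95² + 2.9²) = 95.04
|j95 + 195| = √(95² + 195²) = 216.9
|L(j95)| = 740 / (95.03 × 95.04 × 216.9) = 0.00037773
20 log₁₀(0.00037773) = -68.46 dB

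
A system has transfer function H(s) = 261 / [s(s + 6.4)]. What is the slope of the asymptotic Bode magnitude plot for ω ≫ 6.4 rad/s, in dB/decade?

-40 dB/decade

With 0 zeros and 2 poles, the high-frequency asymptotic slope is 20 × (0 − 2) = -40 dB/decade.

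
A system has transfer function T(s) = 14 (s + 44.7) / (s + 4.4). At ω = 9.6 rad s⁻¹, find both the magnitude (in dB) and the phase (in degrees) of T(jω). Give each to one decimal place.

|T| = 35.7 dB, ∠T = -53.3°

|j9.6 + 44.7| = √(9.6² + 44.7²) = 45.72
|j9.6 + 4.4| = √(9.6² + 4.4²) = 10.56
|T(j9.6)| = 14 × 45.72 / 10.56 = 60.611
20 log₁₀(60.611) = 35.65 dB
∠(j9.6 + 44.7) = arctan(9.6/44.7) = 12.12°
∠(j9.6 + 4.4) = arctan(9.6/4.4) = 65.38°
∠T(j9.6) = 12.12° − 65.38° = -53.26°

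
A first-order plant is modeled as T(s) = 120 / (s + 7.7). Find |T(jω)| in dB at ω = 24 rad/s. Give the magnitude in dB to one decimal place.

|j24 + 7.7| = √(24² + 7.7²) = 25.2
|T(j24)| = 120 / 25.2 = 4.761
20 log₁₀(4.761) = 13.55 dB

13.6 dB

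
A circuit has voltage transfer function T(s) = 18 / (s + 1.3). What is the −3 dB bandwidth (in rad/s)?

For a single-pole low-pass, the −3 dB point is at the pole: ω = 1.3 rad/s.

1.3 rad/s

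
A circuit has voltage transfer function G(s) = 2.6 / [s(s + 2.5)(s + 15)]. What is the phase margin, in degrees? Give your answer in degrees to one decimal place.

88.1°

Gain crossover: |G(jω)| = 1 at ω ≈ 0.0693 rad/sec.
∠G(j0.0693) = −90° − arctan(0.0693/2.5) − arctan(0.0693/15) ≈ -91.85°
PM = 180° + (-91.85°) = 88.15°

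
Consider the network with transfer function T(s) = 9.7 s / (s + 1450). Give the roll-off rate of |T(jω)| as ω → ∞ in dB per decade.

With 1 zero and 1 pole, the high-frequency asymptotic slope is 20 × (1 − 1) = 0 dB/decade.

0 dB/decade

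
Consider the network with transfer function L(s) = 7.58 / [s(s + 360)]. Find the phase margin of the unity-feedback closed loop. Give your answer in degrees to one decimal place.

90.0°

Gain crossover: |L(jω)| = 1 at ω ≈ 0.0211 rad s⁻¹.
∠L(j0.0211) = −90° − arctan(0.0211/360) ≈ -90.00°
PM = 180° + (-90.00°) = 90.00°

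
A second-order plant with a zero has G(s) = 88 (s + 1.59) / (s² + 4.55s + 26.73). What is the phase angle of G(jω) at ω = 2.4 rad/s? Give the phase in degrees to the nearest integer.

∠(j2.4 + 1.59) = arctan(2.4/1.59) = 56.48°
∠[(j2.4)² + 4.55(j2.4) + 26.73] = ∠[20.97 + j10.92] = 27.51°
∠G(j2.4) = 56.48° − 27.51° = 28.97°

29°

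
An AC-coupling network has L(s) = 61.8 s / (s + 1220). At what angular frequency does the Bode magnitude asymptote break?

The single real pole at s = −1220 gives a corner at ω = 1220 rad s⁻¹.

1220 rad s⁻¹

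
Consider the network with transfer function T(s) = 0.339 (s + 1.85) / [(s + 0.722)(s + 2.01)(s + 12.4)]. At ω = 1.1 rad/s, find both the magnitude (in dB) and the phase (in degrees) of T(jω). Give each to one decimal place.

|j1.1 + 1.85| = √(1.1² + 1.85²) = 2.152
|j1.1 + 0.722| = √(1.1² + 0.722²) = 1.316
|j1.1 + 2.01| = √(1.1² + 2.01²) = 2.291
|j1.1 + 12.4| = √(1.1² + 12.4²) = 12.45
|T(j1.1)| = 0.339 × 2.152 / (1.316 × 2.291 × 12.45) = 0.019441
20 log₁₀(0.019441) = -34.23 dB
∠(j1.1 + 1.85) = arctan(1.1/1.85) = 30.74°
∠(j1.1 + 0.722) = arctan(1.1/0.722) = 56.72°
∠(j1.1 + 2.01) = arctan(1.1/2.01) = 28.69°
∠(j1.1 + 12.4) = arctan(1.1/12.4) = 5.07°
∠T(j1.1) = 30.74° − (56.72° + 28.69° + 5.07°) = -59.74°

|T| = -34.2 dB, ∠T = -59.7°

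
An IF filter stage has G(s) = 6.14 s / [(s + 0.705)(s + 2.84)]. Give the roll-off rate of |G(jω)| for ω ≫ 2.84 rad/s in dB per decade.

-20 dB/decade

With 1 zero and 2 poles, the high-frequency asymptotic slope is 20 × (1 − 2) = -20 dB/decade.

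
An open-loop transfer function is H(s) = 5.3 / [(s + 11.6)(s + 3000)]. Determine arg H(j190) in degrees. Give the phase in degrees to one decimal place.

-90.1°

∠(j190 + 11.6) = arctan(190/11.6) = 86.51°
∠(j190 + 3000) = arctan(190/3000) = 3.62°
∠H(j190) = − (86.51° + 3.62°) = -90.13°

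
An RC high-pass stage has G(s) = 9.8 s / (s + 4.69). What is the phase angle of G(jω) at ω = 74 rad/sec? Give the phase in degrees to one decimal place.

∠(j74) = 90.00°
∠(j74 + 4.69) = arctan(74/4.69) = 86.37°
∠G(j74) = 90.00° − 86.37° = 3.63°

3.6 deg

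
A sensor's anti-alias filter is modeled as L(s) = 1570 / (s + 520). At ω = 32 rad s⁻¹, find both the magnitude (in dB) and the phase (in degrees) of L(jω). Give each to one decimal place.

|j32 + 520| = √(32² + 520²) = 521
|L(j32)| = 1570 / 521 = 3.0135
20 log₁₀(3.0135) = 9.58 dB
∠(j32 + 520) = arctan(32/520) = 3.52°
∠L(j32) = −3.52° = -3.52°

|L| = 9.6 dB, ∠L = -3.5°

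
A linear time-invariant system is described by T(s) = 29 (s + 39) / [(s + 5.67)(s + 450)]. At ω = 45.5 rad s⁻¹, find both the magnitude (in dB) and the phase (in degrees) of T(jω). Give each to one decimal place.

|T| = -21.5 dB, ∠T = -39.3°

|j45.5 + 39| = √(45.5² + 39²) = 59.93
|j45.5 + 5.67| = √(45.5² + 5.67²) = 45.85
|j45.5 + 450| = √(45.5² + 450²) = 452.3
|T(j45.5)| = 29 × 59.93 / (45.85 × 452.3) = 0.0838
20 log₁₀(0.0838) = -21.54 dB
∠(j45.5 + 39) = arctan(45.5/39) = 49.40°
∠(j45.5 + 5.67) = arctan(45.5/5.67) = 82.90°
∠(j45.5 + 450) = arctan(45.5/450) = 5.77°
∠T(j45.5) = 49.40° − (82.90° + 5.77°) = -39.27°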